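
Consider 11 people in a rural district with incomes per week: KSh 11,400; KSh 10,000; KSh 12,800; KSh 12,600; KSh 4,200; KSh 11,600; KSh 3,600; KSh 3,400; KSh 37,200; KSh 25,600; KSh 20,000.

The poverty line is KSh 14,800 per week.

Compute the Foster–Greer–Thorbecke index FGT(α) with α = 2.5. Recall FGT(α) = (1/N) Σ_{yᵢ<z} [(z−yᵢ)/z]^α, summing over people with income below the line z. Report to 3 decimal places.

Below z: KSh 3,400, KSh 3,600, KSh 4,200, KSh 10,000, KSh 11,400, KSh 11,600, KSh 12,600, KSh 12,800 (q = 8 of N = 11).
Normalized shortfalls: (14800−3400)/14800 = 0.7703; (14800−3600)/14800 = 0.7568; (14800−4200)/14800 = 0.7162; (14800−10000)/14800 = 0.3243; (14800−11400)/14800 = 0.2297; (14800−11600)/14800 = 0.2162; (14800−12600)/14800 = 0.1486; (14800−12800)/14800 = 0.1351.
Raised to α = 2.5: 0.52072; 0.49819; 0.43412; 0.05990; 0.02530; 0.02174; 0.00852; 0.00671.
Sum = 1.575199; FGT(2.5) = 1.575199 / 11 = 0.143.

0.143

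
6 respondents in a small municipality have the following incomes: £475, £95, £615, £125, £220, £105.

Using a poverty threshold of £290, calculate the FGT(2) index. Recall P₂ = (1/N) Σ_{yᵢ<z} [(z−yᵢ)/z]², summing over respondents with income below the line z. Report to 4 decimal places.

Below z: £95, £105, £125, £220 (q = 4 of N = 6).
Gap ratios (z−y)/z: (290−95)/290 = 0.6724; (290−105)/290 = 0.6379; (290−125)/290 = 0.5690; (290−220)/290 = 0.2414.
Squared: 0.4521; 0.4070; 0.3237; 0.0583.
Sum = 1.241082; P₂ = 1.241082 / 6 = 0.2068.

0.2068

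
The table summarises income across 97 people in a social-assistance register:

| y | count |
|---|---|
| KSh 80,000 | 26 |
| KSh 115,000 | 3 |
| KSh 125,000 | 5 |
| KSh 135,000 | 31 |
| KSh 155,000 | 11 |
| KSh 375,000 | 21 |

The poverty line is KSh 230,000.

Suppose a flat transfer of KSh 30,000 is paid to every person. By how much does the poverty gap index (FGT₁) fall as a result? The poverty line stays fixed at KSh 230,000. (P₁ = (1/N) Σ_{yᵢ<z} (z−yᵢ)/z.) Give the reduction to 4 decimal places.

0.1022

Before: below the line — 26×KSh 80,000, 3×KSh 115,000, 5×KSh 125,000, 31×KSh 135,000, 11×KSh 155,000; poverty gap index (FGT₁) = 0.382788.
After the KSh 30,000 transfer: below the line — 26×KSh 110,000, 3×KSh 145,000, 5×KSh 155,000, 31×KSh 165,000, 11×KSh 185,000; poverty gap index (FGT₁) = 0.280592.
Reduction = 0.382788 − 0.280592 = 0.1022.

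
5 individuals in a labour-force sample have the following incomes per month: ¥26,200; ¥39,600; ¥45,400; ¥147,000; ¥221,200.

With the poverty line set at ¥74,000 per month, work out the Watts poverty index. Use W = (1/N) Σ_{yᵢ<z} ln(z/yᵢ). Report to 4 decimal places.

Below the line: ¥26,200, ¥39,600, ¥45,400 (q = 3 of N = 5).
Log shortfalls: ln(74000/26200) = 1.0383; ln(74000/39600) = 0.6252; ln(74000/45400) = 0.4886.
W = 2.152095 / 5 = 0.4304.

0.4304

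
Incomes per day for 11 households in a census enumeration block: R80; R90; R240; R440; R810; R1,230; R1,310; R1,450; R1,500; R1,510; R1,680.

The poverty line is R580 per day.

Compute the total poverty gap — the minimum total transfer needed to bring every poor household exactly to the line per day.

Below the line: R80, R90, R240, R440 (q = 4 of N = 11).
Individual gaps: 580−80 = 500; 580−90 = 490; 580−240 = 340; 580−440 = 140.
Aggregate gap = R1,470.

R1,470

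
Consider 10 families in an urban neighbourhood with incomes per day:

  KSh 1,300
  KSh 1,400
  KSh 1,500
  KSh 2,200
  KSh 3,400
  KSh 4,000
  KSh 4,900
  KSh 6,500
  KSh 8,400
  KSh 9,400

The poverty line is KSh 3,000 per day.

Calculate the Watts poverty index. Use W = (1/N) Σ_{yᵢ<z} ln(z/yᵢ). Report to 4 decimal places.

0.2602

Poor units: KSh 1,300, KSh 1,400, KSh 1,500, KSh 2,200 (q = 4 of N = 10).
ln(z/y) terms: ln(3000/1300) = 0.8362; ln(3000/1400) = 0.7621; ln(3000/1500) = 0.6931; ln(3000/2200) = 0.3102.
W = 2.601690 / 10 = 0.2602.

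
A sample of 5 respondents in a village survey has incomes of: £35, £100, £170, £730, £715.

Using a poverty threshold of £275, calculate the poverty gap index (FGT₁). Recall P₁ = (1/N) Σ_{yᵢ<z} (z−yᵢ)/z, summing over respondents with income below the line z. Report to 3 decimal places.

Below z: £35, £100, £170 (q = 3 of N = 5).
Shortfall ratios: (275−35)/275 = 0.8727; (275−100)/275 = 0.6364; (275−170)/275 = 0.3818.
Σ = 1.890909. Dividing by the full population N = 5 gives P₁ = 0.378.

0.378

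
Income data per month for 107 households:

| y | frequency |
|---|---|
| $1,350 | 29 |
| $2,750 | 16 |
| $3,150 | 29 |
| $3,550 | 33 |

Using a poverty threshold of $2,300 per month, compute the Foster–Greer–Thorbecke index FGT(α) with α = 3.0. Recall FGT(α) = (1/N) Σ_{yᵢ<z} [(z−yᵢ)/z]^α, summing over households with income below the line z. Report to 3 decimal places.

Below the line: 29×$1,350 (q = 29 of N = 107).
Relative gaps: (2300−1350)/2300 = 0.4130 (×29).
Raised to α = 3.0: 0.07047 (×29).
Sum = 2.043550; FGT(3.0) = 2.043550 / 107 = 0.019.

0.019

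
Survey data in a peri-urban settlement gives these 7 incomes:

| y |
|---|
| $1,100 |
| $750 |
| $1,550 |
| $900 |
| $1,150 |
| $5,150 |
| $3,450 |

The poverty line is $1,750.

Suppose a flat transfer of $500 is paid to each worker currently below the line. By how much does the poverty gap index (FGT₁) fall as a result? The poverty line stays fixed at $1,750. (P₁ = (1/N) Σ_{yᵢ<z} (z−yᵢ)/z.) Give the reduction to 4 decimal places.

Before: below the line — $750, $900, $1,100, $1,150, $1,550; poverty gap index (FGT₁) = 0.269388.
After the $500 transfer: below the line — $1,250, $1,400, $1,600, $1,650; poverty gap index (FGT₁) = 0.089796.
Reduction = 0.269388 − 0.089796 = 0.1796.

0.1796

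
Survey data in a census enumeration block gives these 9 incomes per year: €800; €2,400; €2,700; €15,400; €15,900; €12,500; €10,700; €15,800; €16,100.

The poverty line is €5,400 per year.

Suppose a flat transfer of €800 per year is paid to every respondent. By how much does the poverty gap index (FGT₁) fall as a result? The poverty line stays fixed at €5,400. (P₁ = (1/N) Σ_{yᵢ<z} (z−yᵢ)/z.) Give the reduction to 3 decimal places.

Before: below the line — €800, €2,400, €2,700; poverty gap index (FGT₁) = 0.21193.
After the €800 transfer: below the line — €1,600, €3,200, €3,500; poverty gap index (FGT₁) = 0.16255.
Reduction = 0.21193 − 0.16255 = 0.049.

0.049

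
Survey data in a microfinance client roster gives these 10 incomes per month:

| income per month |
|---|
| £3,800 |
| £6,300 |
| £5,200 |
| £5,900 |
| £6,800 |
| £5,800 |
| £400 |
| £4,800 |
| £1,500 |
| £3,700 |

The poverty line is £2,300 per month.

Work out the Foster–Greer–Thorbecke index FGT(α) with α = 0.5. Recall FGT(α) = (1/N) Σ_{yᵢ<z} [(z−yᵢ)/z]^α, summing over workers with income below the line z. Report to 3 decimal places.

Incomes under z: £400, £1,500 (q = 2 of N = 10).
Shortfall ratios: (2300−400)/2300 = 0.8261; (2300−1500)/2300 = 0.3478.
Raised to α = 0.5: 0.90889; 0.58977.
Sum = 1.498661; FGT(0.5) = 1.498661 / 10 = 0.150.

0.150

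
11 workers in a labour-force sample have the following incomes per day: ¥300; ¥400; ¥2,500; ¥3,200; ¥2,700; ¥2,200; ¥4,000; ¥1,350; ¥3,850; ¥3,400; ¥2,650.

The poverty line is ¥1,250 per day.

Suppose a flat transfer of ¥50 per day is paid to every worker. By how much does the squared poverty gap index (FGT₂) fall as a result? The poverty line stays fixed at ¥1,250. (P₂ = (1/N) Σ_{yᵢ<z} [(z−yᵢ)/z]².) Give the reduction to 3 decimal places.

Before: below the line — ¥300, ¥400; squared poverty gap index (FGT₂) = 0.09455.
After the ¥50 transfer: below the line — ¥350, ¥450; squared poverty gap index (FGT₂) = 0.08436.
Reduction = 0.09455 − 0.08436 = 0.010.

0.010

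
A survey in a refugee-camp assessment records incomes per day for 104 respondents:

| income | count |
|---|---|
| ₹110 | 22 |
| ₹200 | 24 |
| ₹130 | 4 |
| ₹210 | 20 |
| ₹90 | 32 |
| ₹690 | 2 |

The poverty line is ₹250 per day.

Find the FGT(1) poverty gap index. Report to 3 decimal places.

0.411

Incomes under z: 32×₹90, 22×₹110, 4×₹130, 24×₹200, 20×₹210 (q = 102 of N = 104).
Gap ratios (z−y)/z: (250−90)/250 = 0.6400 (×32); (250−110)/250 = 0.5600 (×22); (250−130)/250 = 0.4800 (×4); (250−200)/250 = 0.2000 (×24); (250−210)/250 = 0.1600 (×20).
Sum of shortfalls = 42.720000; P₁ averages over all N: 42.720000 / 104 = 0.411.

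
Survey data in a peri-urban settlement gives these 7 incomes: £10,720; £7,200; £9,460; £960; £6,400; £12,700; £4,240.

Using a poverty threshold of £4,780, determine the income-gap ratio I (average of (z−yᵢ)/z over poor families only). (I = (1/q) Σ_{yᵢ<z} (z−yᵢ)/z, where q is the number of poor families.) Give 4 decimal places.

0.4561

Poor units: £960, £4,240 (q = 2 of N = 7).
Relative gaps: 0.7992, 0.1130; sum = 0.912134.
The income-gap ratio divides by q (the poor only): 0.912134 / 2 = 0.4561.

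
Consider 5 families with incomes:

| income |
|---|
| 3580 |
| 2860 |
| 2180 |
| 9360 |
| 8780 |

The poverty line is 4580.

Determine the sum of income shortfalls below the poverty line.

Poor units: 2180, 2860, 3580 (q = 3 of N = 5).
Individual gaps: 4580−2180 = 2400; 4580−2860 = 1720; 4580−3580 = 1000.
Aggregate gap = 5120.

5120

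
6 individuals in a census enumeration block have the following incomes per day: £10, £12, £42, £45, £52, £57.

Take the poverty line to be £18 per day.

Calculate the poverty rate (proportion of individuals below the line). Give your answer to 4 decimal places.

0.3333

2 of the 6 individuals have income below £18.
H = 2/6 = 0.3333.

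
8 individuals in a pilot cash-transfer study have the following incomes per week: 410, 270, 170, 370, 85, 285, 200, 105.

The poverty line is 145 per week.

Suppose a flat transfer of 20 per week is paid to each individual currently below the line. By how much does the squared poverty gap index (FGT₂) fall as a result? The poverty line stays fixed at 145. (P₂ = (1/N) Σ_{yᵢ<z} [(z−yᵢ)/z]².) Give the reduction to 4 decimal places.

0.0190

Before: below the line — 85, 105; squared poverty gap index (FGT₂) = 0.030916.
After the 20 transfer: below the line — 105, 125; squared poverty gap index (FGT₂) = 0.011891.
Reduction = 0.030916 − 0.011891 = 0.0190.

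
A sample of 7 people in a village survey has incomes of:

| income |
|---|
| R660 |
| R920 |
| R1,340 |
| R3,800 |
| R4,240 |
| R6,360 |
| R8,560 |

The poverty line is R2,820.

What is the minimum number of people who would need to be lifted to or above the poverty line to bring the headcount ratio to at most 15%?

3 of the 7 people are poor, so H = 3/7 = 0.429.
A headcount ratio of at most 15% allows at most ⌊0.15 × 7⌋ = 1 poor people.
So at least 3 − 1 = 2 must be lifted.

2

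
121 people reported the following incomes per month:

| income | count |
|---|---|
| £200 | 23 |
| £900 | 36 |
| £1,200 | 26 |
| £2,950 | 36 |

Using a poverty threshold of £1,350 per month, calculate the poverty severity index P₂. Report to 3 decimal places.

0.174

Poor units: 23×£200, 36×£900, 26×£1,200 (q = 85 of N = 121).
Shortfall ratios: (1350−200)/1350 = 0.8519 (×23); (1350−900)/1350 = 0.3333 (×36); (1350−1200)/1350 = 0.1111 (×26).
Squared: 0.7257 (×23); 0.1111 (×36); 0.0123 (×26).
Sum = 21.010974; P₂ = 21.010974 / 121 = 0.174.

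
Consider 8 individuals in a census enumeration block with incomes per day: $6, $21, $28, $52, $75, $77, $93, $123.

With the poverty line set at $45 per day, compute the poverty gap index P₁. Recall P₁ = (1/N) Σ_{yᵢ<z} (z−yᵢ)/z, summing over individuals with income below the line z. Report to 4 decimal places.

0.2222

Incomes under z: $6, $21, $28 (q = 3 of N = 8).
Shortfall ratios: (45−6)/45 = 0.8667; (45−21)/45 = 0.5333; (45−28)/45 = 0.3778.
Σ = 1.777778. Dividing by the full population N = 8 gives P₁ = 0.2222.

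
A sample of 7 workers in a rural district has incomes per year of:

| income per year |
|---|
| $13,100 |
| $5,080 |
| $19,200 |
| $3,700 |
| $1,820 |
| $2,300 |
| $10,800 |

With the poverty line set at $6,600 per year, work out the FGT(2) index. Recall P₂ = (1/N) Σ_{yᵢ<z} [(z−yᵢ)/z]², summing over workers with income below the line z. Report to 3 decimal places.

Below the line: $1,820, $2,300, $3,700, $5,080 (q = 4 of N = 7).
Normalized shortfalls: (6600−1820)/6600 = 0.7242; (6600−2300)/6600 = 0.6515; (6600−3700)/6600 = 0.4394; (6600−5080)/6600 = 0.2303.
Squared: 0.5245; 0.4245; 0.1931; 0.0530.
Sum = 1.195106; P₂ = 1.195106 / 7 = 0.171.

0.171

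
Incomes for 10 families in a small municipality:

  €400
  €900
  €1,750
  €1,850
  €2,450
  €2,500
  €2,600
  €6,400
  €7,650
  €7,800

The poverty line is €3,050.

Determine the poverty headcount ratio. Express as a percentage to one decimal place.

70.0%

7 of the 10 families have income below €3,050.
H = 7/10 = 70.0%.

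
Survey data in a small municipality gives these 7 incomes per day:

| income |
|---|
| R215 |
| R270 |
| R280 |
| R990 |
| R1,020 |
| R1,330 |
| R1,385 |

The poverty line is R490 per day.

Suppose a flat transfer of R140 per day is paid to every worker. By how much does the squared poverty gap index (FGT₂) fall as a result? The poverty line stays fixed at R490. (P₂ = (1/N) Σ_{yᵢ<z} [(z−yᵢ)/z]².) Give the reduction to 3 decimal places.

0.082

Before: below the line — R215, R270, R280; squared poverty gap index (FGT₂) = 0.10003.
After the R140 transfer: below the line — R355, R410, R420; squared poverty gap index (FGT₂) = 0.01757.
Reduction = 0.10003 − 0.01757 = 0.082.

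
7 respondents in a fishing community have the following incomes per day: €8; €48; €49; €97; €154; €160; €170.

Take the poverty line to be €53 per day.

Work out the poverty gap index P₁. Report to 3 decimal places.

0.146

Below z: €8, €48, €49 (q = 3 of N = 7).
Shortfall ratios: (53−8)/53 = 0.8491; (53−48)/53 = 0.0943; (53−49)/53 = 0.0755.
Σ = 1.018868. Dividing by the full population N = 7 gives P₁ = 0.146.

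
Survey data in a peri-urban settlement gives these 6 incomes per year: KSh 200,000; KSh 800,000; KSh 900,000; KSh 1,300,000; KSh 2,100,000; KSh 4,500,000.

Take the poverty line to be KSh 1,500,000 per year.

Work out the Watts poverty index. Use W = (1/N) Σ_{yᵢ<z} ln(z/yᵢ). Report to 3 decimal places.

Below z: KSh 200,000, KSh 800,000, KSh 900,000, KSh 1,300,000 (q = 4 of N = 6).
Log gaps: ln(1500000/200000) = 2.0149; ln(1500000/800000) = 0.6286; ln(1500000/900000) = 0.5108; ln(1500000/1300000) = 0.1431.
W = 3.297438 / 6 = 0.550.

0.550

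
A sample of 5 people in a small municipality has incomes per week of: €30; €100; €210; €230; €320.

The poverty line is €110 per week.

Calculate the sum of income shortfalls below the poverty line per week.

Below z: €30, €100 (q = 2 of N = 5).
Individual gaps: 110−30 = 80; 110−100 = 10.
Aggregate gap = €90.

€90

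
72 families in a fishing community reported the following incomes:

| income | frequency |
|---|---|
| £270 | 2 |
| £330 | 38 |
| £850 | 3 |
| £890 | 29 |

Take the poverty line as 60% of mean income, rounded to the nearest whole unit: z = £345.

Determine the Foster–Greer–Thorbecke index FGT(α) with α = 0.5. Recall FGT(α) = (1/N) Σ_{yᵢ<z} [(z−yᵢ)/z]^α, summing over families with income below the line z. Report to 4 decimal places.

0.1230

Incomes under z: 2×£270, 38×£330 (q = 40 of N = 72).
Gap ratios (z−y)/z: (345−270)/345 = 0.2174 (×2); (345−330)/345 = 0.0435 (×38).
Raised to α = 0.5: 0.46625 (×2); 0.20851 (×38).
Sum = 8.856053; FGT(0.5) = 8.856053 / 72 = 0.1230.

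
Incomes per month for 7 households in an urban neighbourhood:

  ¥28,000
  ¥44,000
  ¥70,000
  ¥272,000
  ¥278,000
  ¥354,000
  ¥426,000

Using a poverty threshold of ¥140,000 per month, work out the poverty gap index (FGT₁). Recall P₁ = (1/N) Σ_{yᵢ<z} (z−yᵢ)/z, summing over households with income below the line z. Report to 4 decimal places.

Below z: ¥28,000, ¥44,000, ¥70,000 (q = 3 of N = 7).
Shortfall ratios: (140000−28000)/140000 = 0.8000; (140000−44000)/140000 = 0.6857; (140000−70000)/140000 = 0.5000.
Σ = 1.985714. Dividing by the full population N = 7 gives P₁ = 0.2837.

0.2837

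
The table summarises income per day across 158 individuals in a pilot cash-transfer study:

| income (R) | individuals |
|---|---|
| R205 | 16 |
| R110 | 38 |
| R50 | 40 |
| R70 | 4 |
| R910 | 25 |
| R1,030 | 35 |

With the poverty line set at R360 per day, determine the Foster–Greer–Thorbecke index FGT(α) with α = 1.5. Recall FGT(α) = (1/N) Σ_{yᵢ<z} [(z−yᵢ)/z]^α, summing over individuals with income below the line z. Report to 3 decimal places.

Incomes under z: 40×R50, 4×R70, 38×R110, 16×R205 (q = 98 of N = 158).
Relative gaps: (360−50)/360 = 0.8611 (×40); (360−70)/360 = 0.8056 (×4); (360−110)/360 = 0.6944 (×38); (360−205)/360 = 0.4306 (×16).
Raised to α = 1.5: 0.79908 (×40); 0.72301 (×4); 0.57870 (×38); 0.28252 (×16).
Sum = 61.366129; FGT(1.5) = 61.366129 / 158 = 0.388.

0.388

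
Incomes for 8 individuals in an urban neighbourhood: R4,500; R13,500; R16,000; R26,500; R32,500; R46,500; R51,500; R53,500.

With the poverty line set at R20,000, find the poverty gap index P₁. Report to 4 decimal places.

0.1625

Poor units: R4,500, R13,500, R16,000 (q = 3 of N = 8).
Shortfall ratios: (20000−4500)/20000 = 0.7750; (20000−13500)/20000 = 0.3250; (20000−16000)/20000 = 0.2000.
Σ = 1.300000. Dividing by the full population N = 8 gives P₁ = 0.1625.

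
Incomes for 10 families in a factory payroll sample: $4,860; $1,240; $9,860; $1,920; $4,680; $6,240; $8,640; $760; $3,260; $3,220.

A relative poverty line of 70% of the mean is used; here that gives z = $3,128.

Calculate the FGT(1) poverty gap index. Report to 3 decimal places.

Below the line: $760, $1,240, $1,920 (q = 3 of N = 10).
Gap ratios (z−y)/z: (3128−760)/3128 = 0.7570; (3128−1240)/3128 = 0.6036; (3128−1920)/3128 = 0.3862.
Σ = 1.746803. Dividing by the full population N = 10 gives P₁ = 0.175.

0.175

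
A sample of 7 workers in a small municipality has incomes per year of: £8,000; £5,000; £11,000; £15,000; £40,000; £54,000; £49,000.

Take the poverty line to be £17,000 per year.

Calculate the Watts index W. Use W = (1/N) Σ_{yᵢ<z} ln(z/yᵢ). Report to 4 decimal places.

Below z: £5,000, £8,000, £11,000, £15,000 (q = 4 of N = 7).
Log gaps: ln(17000/5000) = 1.2238; ln(17000/8000) = 0.7538; ln(17000/11000) = 0.4353; ln(17000/15000) = 0.1252.
W = 2.538028 / 7 = 0.3626.

0.3626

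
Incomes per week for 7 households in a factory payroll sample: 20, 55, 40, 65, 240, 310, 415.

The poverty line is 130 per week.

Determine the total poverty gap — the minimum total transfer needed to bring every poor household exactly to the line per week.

340

Incomes under z: 20, 40, 55, 65 (q = 4 of N = 7).
Individual gaps: 130−20 = 110; 130−40 = 90; 130−55 = 75; 130−65 = 65.
Aggregate gap = 340.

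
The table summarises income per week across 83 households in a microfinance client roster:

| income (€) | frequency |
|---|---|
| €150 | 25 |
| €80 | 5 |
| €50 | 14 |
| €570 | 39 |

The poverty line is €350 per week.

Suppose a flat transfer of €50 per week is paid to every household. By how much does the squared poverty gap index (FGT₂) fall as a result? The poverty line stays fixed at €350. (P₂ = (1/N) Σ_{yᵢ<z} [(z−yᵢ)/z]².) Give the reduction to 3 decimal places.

0.093

Before: below the line — 14×€50, 5×€80, 25×€150; squared poverty gap index (FGT₂) = 0.25813.
After the €50 transfer: below the line — 14×€100, 5×€130, 25×€200; squared poverty gap index (FGT₂) = 0.16518.
Reduction = 0.25813 − 0.16518 = 0.093.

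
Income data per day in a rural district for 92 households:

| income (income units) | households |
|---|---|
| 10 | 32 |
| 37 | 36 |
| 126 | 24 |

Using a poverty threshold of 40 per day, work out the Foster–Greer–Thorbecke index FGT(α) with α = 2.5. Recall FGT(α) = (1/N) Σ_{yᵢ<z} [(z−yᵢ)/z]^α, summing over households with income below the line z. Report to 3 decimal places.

0.170

Below the line: 32×10, 36×37 (q = 68 of N = 92).
Normalized shortfalls: (40−10)/40 = 0.7500 (×32); (40−37)/40 = 0.0750 (×36).
Raised to α = 2.5: 0.48714 (×32); 0.00154 (×36).
Sum = 15.643914; FGT(2.5) = 15.643914 / 92 = 0.170.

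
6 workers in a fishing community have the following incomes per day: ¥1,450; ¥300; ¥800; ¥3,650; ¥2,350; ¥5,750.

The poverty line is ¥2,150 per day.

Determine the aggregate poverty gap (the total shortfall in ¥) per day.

Incomes under z: ¥300, ¥800, ¥1,450 (q = 3 of N = 6).
Individual gaps: 2150−300 = 1850; 2150−800 = 1350; 2150−1450 = 700.
Aggregate gap = ¥3,900.

¥3,900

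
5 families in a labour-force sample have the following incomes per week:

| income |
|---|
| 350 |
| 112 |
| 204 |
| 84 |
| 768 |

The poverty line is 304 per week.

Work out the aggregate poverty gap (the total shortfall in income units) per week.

512

Below z: 84, 112, 204 (q = 3 of N = 5).
Individual gaps: 304−84 = 220; 304−112 = 192; 304−204 = 100.
Aggregate gap = 512.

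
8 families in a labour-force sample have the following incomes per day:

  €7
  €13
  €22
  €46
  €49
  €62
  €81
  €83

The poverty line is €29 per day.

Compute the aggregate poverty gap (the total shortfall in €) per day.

Poor units: €7, €13, €22 (q = 3 of N = 8).
Individual gaps: 29−7 = 22; 29−13 = 16; 29−22 = 7.
Aggregate gap = €45.

€45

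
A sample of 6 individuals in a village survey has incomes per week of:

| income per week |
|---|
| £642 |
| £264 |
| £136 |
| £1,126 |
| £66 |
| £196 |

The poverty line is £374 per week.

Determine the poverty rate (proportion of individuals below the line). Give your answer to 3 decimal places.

4 of the 6 individuals have income below £374.
H = 4/6 = 0.667.

0.667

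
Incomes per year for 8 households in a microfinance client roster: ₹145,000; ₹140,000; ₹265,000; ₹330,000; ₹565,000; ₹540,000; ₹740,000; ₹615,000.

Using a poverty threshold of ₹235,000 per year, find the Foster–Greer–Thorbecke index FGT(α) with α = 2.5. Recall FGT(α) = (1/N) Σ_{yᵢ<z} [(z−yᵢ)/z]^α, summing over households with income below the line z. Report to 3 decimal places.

0.024

Poor units: ₹140,000, ₹145,000 (q = 2 of N = 8).
Normalized shortfalls: (235000−140000)/235000 = 0.4043; (235000−145000)/235000 = 0.3830.
Raised to α = 2.5: 0.10391; 0.09077.
Sum = 0.194675; FGT(2.5) = 0.194675 / 8 = 0.024.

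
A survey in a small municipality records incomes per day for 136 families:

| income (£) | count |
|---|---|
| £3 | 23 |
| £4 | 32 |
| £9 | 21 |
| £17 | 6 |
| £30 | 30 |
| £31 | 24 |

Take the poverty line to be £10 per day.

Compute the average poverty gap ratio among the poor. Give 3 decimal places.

0.492

Poor units: 23×£3, 32×£4, 21×£9 (q = 76 of N = 136).
Relative gaps: 0.7000 (×23), 0.6000 (×32), 0.1000 (×21); sum = 37.400000.
I averages over the q = 76 poor units only: 37.400000 / 76 = 0.492.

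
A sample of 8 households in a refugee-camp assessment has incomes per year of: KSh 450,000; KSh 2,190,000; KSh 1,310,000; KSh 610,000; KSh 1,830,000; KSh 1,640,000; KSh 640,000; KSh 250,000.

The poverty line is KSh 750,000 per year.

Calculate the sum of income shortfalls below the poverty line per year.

Incomes under z: KSh 250,000, KSh 450,000, KSh 610,000, KSh 640,000 (q = 4 of N = 8).
Individual gaps: 750000−250000 = 500000; 750000−450000 = 300000; 750000−610000 = 140000; 750000−640000 = 110000.
Aggregate gap = KSh 1,050,000.

KSh 1,050,000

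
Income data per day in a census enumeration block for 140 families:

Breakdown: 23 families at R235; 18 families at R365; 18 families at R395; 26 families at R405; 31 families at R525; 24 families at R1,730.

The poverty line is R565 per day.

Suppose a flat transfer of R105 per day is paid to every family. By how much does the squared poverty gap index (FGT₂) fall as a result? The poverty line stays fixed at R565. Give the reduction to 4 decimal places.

Before: below the line — 23×R235, 18×R365, 18×R395, 26×R405, 31×R525; squared poverty gap index (FGT₂) = 0.099798.
After the R105 transfer: below the line — 23×R340, 18×R470, 18×R500, 26×R510; squared poverty gap index (FGT₂) = 0.033150.
Reduction = 0.099798 − 0.033150 = 0.0666.

0.0666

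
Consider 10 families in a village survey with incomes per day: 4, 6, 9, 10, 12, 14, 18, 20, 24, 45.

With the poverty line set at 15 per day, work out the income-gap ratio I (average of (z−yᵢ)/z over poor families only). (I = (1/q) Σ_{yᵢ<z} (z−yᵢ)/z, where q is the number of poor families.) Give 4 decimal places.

Incomes under z: 4, 6, 9, 10, 12, 14 (q = 6 of N = 10).
Shortfall ratios (z−y)/z: 0.7333, 0.6000, 0.4000, 0.3333, 0.2000, 0.0667; sum = 2.333333.
I averages over the q = 6 poor units only: 2.333333 / 6 = 0.3889.

0.3889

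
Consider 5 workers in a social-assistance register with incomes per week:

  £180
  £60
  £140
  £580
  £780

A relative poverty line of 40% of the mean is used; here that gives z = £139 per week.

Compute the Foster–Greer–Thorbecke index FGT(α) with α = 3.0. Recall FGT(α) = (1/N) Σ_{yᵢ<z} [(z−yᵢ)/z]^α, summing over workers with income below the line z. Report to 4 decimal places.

Below the line: £60 (q = 1 of N = 5).
Relative gaps: (139−60)/139 = 0.5683.
Raised to α = 3.0: 0.18358.
Sum = 0.183585; FGT(3.0) = 0.183585 / 5 = 0.0367.

0.0367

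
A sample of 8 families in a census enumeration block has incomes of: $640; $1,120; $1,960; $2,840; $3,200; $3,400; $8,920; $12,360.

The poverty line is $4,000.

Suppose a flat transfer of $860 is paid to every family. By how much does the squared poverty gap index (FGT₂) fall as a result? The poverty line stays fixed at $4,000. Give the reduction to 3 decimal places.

Before: below the line — $640, $1,120, $1,960, $2,840, $3,200, $3,400; squared poverty gap index (FGT₂) = 0.20384.
After the $860 transfer: below the line — $1,500, $1,980, $2,820, $3,700; squared poverty gap index (FGT₂) = 0.09229.
Reduction = 0.20384 − 0.09229 = 0.112.

0.112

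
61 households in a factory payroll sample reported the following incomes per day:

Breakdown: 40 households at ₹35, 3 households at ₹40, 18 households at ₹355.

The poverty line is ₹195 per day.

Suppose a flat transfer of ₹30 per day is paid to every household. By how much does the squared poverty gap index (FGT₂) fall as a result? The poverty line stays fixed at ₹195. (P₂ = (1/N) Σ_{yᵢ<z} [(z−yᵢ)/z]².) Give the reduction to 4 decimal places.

0.1609

Before: below the line — 40×₹35, 3×₹40; squared poverty gap index (FGT₂) = 0.472543.
After the ₹30 transfer: below the line — 40×₹65, 3×₹70; squared poverty gap index (FGT₂) = 0.311648.
Reduction = 0.472543 − 0.311648 = 0.1609.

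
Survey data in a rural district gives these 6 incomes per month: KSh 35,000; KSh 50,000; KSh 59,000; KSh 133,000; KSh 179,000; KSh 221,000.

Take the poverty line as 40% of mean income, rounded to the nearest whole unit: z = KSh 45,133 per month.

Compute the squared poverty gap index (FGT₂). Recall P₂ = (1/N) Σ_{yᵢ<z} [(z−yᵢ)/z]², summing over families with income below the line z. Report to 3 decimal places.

Incomes under z: KSh 35,000 (q = 1 of N = 6).
Shortfall ratios: (45133−35000)/45133 = 0.2245.
Squared: 0.0504.
Sum = 0.050407; P₂ = 0.050407 / 6 = 0.008.

0.008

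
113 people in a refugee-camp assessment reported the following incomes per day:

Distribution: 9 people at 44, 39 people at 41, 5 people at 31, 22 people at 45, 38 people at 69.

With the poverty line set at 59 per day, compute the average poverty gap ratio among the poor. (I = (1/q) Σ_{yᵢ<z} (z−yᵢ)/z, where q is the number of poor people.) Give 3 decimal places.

0.290

Poor units: 5×31, 39×41, 9×44, 22×45 (q = 75 of N = 113).
Shortfall ratios (z−y)/z: 0.4746 (×5), 0.3051 (×39), 0.2542 (×9), 0.2373 (×22); sum = 21.779661.
I averages over the q = 75 poor units only: 21.779661 / 75 = 0.290.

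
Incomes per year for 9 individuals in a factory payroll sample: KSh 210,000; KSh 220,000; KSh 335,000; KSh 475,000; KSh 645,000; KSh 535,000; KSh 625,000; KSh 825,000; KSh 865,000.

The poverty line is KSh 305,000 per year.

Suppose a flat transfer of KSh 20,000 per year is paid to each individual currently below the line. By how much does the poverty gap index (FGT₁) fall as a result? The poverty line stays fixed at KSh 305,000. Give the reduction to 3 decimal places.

Before: below the line — KSh 210,000, KSh 220,000; poverty gap index (FGT₁) = 0.06557.
After the KSh 20,000 transfer: below the line — KSh 230,000, KSh 240,000; poverty gap index (FGT₁) = 0.05100.
Reduction = 0.06557 − 0.05100 = 0.015.

0.015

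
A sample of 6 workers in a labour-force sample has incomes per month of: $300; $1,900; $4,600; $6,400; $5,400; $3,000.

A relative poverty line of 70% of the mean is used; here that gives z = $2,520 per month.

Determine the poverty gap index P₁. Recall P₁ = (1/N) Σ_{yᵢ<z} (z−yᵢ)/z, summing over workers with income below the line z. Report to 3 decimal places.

Below z: $300, $1,900 (q = 2 of N = 6).
Gap ratios (z−y)/z: (2520−300)/2520 = 0.8810; (2520−1900)/2520 = 0.2460.
Σ = 1.126984. Dividing by the full population N = 6 gives P₁ = 0.188.

0.188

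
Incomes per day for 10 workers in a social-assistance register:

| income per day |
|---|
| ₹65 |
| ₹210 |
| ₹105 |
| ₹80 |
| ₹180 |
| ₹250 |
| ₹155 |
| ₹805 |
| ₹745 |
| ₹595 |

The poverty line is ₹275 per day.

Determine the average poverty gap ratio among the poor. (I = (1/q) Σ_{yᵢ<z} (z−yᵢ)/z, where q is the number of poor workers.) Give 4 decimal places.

0.4571

Poor units: ₹65, ₹80, ₹105, ₹155, ₹180, ₹210, ₹250 (q = 7 of N = 10).
Relative gaps: 0.7636, 0.7091, 0.6182, 0.4364, 0.3455, 0.2364, 0.0909; sum = 3.200000.
I averages over the q = 7 poor units only: 3.200000 / 7 = 0.4571.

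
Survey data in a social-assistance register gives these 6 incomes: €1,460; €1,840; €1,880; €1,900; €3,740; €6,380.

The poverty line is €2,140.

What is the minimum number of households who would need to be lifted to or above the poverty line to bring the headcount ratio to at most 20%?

3

4 of the 6 households are poor, so H = 4/6 = 0.667.
A headcount ratio of at most 20% allows at most ⌊0.20 × 6⌋ = 1 poor households.
So at least 4 − 1 = 3 must be lifted.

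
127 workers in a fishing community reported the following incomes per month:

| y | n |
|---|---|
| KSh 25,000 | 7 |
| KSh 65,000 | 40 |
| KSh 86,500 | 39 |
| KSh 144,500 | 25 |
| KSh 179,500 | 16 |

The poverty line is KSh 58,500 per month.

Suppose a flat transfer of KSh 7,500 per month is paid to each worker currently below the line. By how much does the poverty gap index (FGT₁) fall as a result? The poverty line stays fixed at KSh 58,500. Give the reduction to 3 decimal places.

0.007

Before: below the line — 7×KSh 25,000; poverty gap index (FGT₁) = 0.03156.
After the KSh 7,500 transfer: below the line — 7×KSh 32,500; poverty gap index (FGT₁) = 0.02450.
Reduction = 0.03156 − 0.02450 = 0.007.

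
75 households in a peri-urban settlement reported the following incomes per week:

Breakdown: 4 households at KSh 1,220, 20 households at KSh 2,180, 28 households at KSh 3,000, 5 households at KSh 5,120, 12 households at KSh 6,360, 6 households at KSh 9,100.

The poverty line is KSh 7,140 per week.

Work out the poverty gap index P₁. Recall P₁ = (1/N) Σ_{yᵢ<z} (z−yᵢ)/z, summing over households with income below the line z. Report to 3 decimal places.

0.482

Below z: 4×KSh 1,220, 20×KSh 2,180, 28×KSh 3,000, 5×KSh 5,120, 12×KSh 6,360 (q = 69 of N = 75).
Normalized shortfalls: (7140−1220)/7140 = 0.8291 (×4); (7140−2180)/7140 = 0.6947 (×20); (7140−3000)/7140 = 0.5798 (×28); (7140−5120)/7140 = 0.2829 (×5); (7140−6360)/7140 = 0.1092 (×12).
Sum of shortfalls = 36.170868; P₁ averages over all N: 36.170868 / 75 = 0.482.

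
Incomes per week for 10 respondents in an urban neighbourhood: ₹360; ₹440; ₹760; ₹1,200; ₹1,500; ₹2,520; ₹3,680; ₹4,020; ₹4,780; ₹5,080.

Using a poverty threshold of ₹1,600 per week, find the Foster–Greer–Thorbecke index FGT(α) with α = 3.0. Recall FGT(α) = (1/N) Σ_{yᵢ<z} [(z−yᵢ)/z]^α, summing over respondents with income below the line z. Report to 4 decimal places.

0.1007

Below z: ₹360, ₹440, ₹760, ₹1,200, ₹1,500 (q = 5 of N = 10).
Relative gaps: (1600−360)/1600 = 0.7750; (1600−440)/1600 = 0.7250; (1600−760)/1600 = 0.5250; (1600−1200)/1600 = 0.2500; (1600−1500)/1600 = 0.0625.
Raised to α = 3.0: 0.46548; 0.38108; 0.14470; 0.01562; 0.00024.
Sum = 1.007135; FGT(3.0) = 1.007135 / 10 = 0.1007.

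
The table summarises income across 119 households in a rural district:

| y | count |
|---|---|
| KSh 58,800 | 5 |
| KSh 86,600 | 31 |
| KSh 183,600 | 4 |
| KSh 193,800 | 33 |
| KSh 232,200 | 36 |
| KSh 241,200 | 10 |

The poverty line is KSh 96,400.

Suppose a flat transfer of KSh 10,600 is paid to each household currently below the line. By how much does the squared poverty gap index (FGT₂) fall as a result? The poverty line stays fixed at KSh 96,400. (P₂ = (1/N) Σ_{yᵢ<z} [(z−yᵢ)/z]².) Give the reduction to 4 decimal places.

Before: below the line — 5×KSh 58,800, 31×KSh 86,600; squared poverty gap index (FGT₂) = 0.009084.
After the KSh 10,600 transfer: below the line — 5×KSh 69,400; squared poverty gap index (FGT₂) = 0.003296.
Reduction = 0.009084 − 0.003296 = 0.0058.

0.0058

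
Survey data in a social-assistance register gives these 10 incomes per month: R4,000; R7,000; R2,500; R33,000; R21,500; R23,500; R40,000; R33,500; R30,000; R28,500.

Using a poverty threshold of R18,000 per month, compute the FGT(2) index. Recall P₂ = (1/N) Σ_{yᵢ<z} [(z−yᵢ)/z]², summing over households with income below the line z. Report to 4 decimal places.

0.1720

Incomes under z: R2,500, R4,000, R7,000 (q = 3 of N = 10).
Normalized shortfalls: (18000−2500)/18000 = 0.8611; (18000−4000)/18000 = 0.7778; (18000−7000)/18000 = 0.6111.
Squared: 0.7415; 0.6049; 0.3735.
Sum = 1.719907; P₂ = 1.719907 / 10 = 0.1720.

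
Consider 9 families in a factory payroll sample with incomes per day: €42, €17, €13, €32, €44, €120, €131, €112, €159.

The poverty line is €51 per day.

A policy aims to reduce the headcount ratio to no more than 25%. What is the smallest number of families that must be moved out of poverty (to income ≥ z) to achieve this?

Currently q = 5 of N = 9 are below the line (H = 0.556).
A headcount ratio of at most 25% allows at most ⌊0.25 × 9⌋ = 2 poor families.
So at least 5 − 2 = 3 must be lifted.

3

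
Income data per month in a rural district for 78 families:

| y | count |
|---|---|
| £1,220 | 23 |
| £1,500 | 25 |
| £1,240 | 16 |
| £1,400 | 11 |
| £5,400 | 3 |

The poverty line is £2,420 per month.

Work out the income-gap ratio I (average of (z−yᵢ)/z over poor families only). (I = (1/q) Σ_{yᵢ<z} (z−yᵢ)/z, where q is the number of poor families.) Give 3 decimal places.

Incomes under z: 23×£1,220, 16×£1,240, 11×£1,400, 25×£1,500 (q = 75 of N = 78).
Relative gaps: 0.4959 (×23), 0.4876 (×16), 0.4215 (×11), 0.3802 (×25); sum = 33.347107.
The income-gap ratio divides by q (the poor only): 33.347107 / 75 = 0.445.

0.445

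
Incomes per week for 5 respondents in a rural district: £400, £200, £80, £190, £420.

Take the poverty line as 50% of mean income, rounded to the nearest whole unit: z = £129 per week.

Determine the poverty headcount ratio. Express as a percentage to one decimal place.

20.0%

1 of the 5 respondents have income below £129.
H = 1/5 = 20.0%.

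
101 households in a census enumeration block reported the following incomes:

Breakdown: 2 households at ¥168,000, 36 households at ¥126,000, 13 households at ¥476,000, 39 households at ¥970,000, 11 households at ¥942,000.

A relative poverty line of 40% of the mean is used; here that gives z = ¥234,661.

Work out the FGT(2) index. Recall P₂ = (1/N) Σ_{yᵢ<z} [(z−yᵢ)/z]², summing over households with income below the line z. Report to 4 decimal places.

Poor units: 36×¥126,000, 2×¥168,000 (q = 38 of N = 101).
Shortfall ratios: (234661−126000)/234661 = 0.4631 (×36); (234661−168000)/234661 = 0.2841 (×2).
Squared: 0.2144 (×36); 0.0807 (×2).
Sum = 7.880520; P₂ = 7.880520 / 101 = 0.0780.

0.0780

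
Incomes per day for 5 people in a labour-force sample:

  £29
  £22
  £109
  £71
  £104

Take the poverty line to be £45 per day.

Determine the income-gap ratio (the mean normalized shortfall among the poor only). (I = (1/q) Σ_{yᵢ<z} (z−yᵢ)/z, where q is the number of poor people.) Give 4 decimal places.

0.4333

Below z: £22, £29 (q = 2 of N = 5).
Relative gaps: 0.5111, 0.3556; sum = 0.866667.
The income-gap ratio divides by q (the poor only): 0.866667 / 2 = 0.4333.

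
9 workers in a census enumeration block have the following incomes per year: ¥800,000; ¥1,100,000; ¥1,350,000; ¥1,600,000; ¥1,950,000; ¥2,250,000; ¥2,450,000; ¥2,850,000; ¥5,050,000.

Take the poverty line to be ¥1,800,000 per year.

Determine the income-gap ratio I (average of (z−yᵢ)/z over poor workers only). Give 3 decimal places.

Below z: ¥800,000, ¥1,100,000, ¥1,350,000, ¥1,600,000 (q = 4 of N = 9).
Relative gaps: 0.5556, 0.3889, 0.2500, 0.1111; sum = 1.305556.
The income-gap ratio divides by q (the poor only): 1.305556 / 4 = 0.326.

0.326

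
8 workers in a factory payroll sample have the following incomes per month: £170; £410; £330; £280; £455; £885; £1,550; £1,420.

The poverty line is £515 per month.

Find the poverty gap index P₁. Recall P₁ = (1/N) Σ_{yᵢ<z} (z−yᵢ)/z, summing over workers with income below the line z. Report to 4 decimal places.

0.2257

Below z: £170, £280, £330, £410, £455 (q = 5 of N = 8).
Relative gaps: (515−170)/515 = 0.6699; (515−280)/515 = 0.4563; (515−330)/515 = 0.3592; (515−410)/515 = 0.2039; (515−455)/515 = 0.1165.
Σ = 1.805825. Dividing by the full population N = 8 gives P₁ = 0.2257.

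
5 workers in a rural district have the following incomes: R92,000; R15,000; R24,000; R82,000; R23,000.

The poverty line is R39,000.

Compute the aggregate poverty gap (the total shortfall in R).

Incomes under z: R15,000, R23,000, R24,000 (q = 3 of N = 5).
Individual gaps: 39000−15000 = 24000; 39000−23000 = 16000; 39000−24000 = 15000.
Aggregate gap = R55,000.

R55,000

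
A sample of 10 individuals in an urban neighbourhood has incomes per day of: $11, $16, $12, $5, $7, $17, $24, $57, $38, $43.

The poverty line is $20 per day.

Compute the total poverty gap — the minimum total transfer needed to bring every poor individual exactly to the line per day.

$52

Incomes under z: $5, $7, $11, $12, $16, $17 (q = 6 of N = 10).
Individual gaps: 20−5 = 15; 20−7 = 13; 20−11 = 9; 20−12 = 8; 20−16 = 4; 20−17 = 3.
Aggregate gap = $52.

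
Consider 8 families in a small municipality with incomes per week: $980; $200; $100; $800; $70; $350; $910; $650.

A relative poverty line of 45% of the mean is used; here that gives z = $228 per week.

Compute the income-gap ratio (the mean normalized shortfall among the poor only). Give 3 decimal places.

0.459

Below the line: $70, $100, $200 (q = 3 of N = 8).
Shortfall ratios (z−y)/z: 0.6930, 0.5614, 0.1228; sum = 1.377193.
I averages over the q = 3 poor units only: 1.377193 / 3 = 0.459.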